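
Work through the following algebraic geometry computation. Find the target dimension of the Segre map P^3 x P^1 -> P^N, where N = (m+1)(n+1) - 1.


The Segre embedding maps P^m x P^n into P^N via
all products of coordinates from each factor.
N = (m+1)(n+1) - 1
N = (3+1)(1+1) - 1
N = 4*2 - 1
N = 8 - 1 = 7

7


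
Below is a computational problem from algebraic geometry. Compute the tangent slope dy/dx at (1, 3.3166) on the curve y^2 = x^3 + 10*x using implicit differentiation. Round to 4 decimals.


Using implicit differentiation of y^2 = x^3 + 10*x:
2y * dy/dx = 3x^2 + 10
dy/dx = (3x^2 + 10)/(2y)
Numerator: 3*1^2 + 10 = 13
Denominator: 2*3.3166 = 6.6332
dy/dx = 13/6.6332 = 1.9598

1.9598


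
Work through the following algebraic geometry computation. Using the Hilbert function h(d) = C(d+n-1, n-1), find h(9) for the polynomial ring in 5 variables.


The Hilbert function for the polynomial ring in 5 variables is:
h(d) = C(d+n-1, n-1)
h(9) = C(9+5-1, 5-1) = C(13, 4)
= 13! / (4! * 9!)
= 715

715


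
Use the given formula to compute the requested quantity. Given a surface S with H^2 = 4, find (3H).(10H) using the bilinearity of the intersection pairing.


Using bilinearity of the intersection pairing on a surface S:
(aH).(bH) = ab * (H.H)
We have H^2 = 4.
D.E = (3H).(10H) = 3*10*4
= 30*4
= 120

120


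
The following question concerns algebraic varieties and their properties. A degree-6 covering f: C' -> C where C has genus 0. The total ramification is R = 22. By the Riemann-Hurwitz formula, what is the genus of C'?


Riemann-Hurwitz formula: 2g' - 2 = d(2g - 2) + R
Given: d = 6, g = 0, R = 22
2g' - 2 = 6*(2*0 - 2) + 22
2g' - 2 = 6*(-2) + 22
2g' - 2 = -12 + 22 = 10
2g' = 12
g' = 6

6


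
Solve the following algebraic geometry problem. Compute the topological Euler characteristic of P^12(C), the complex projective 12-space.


The complex projective space P^12 has one cell in each even real dimension 0, 2, ..., 24.
The cohomology groups are H^{2k}(P^12) = Z for k = 0,...,12, and 0 otherwise.
Euler characteristic = sum of Betti numbers = 1 per even-dimensional cohomology group.
chi(P^12) = 12 + 1 = 13

13


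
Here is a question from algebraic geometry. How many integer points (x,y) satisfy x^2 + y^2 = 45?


Systematically check integer values of x where x^2 <= 45.
For each valid x, check if 45 - x^2 is a perfect square.
x=3: 45 - 9 = 36, sqrt = 6 (valid)
x=6: 45 - 36 = 9, sqrt = 3 (valid)
Total integer solutions found: 8

8


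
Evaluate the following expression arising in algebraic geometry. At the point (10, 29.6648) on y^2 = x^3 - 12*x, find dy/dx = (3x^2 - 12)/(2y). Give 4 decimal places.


Using implicit differentiation of y^2 = x^3 - 12*x:
2y * dy/dx = 3x^2 - 12
dy/dx = (3x^2 - 12)/(2y)
Numerator: 3*10^2 - 12 = 288
Denominator: 2*29.6648 = 59.3296
dy/dx = 288/59.3296 = 4.8542

4.8542


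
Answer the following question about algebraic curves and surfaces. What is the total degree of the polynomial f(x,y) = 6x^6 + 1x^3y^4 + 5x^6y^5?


Examine each term for its total degree (sum of exponents).
  Term '6x^6' has total degree 6+0 = 6.
  Term '1x^3y^4' has total degree 3+4 = 7.
  Term '5x^6y^5' has total degree 6+5 = 11.
The maximum total degree among all terms is 11.

11


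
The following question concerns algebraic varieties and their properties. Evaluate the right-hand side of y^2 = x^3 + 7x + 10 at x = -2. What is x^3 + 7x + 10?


Compute x^3 + 7x + 10 at x = -2:
x^3 = (-2)^3 = -8
7*x = 7*(-2) = -14
Sum: -8 - 14 + 10 = -12

-12


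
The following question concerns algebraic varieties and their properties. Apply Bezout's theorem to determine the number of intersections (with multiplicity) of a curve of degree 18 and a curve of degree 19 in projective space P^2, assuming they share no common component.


Bezout's theorem states the intersection count equals the product of degrees.
Intersection count = 18 * 19 = 342

342


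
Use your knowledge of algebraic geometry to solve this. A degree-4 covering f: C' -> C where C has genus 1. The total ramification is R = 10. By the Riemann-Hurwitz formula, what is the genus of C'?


Riemann-Hurwitz formula: 2g' - 2 = d(2g - 2) + R
Given: d = 4, g = 1, R = 10
2g' - 2 = 4*(2*1 - 2) + 10
2g' - 2 = 4*0 + 10
2g' - 2 = 0 + 10 = 10
2g' = 12
g' = 6

6


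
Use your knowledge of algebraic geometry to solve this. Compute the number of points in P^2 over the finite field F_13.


P^2(F_13) has (q^(n+1) - 1)/(q - 1) points.
= 13^2 + 13^1 + 13^0
= 169 + 13 + 1
= 183

183


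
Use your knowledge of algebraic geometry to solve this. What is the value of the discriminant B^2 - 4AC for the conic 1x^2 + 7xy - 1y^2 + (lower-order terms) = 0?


The discriminant of a conic Ax^2 + Bxy + Cy^2 + ... = 0 is B^2 - 4AC.
B^2 = 7^2 = 49
4AC = 4*1*(-1) = -4
Discriminant = 49 + 4 = 53

53


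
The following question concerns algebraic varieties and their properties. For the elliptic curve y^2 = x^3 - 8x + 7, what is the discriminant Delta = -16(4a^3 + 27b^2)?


Compute each component:
4a^3 = 4*(-8)^3 = 4*(-512) = -2048
27b^2 = 27*7^2 = 27*49 = 1323
4a^3 + 27b^2 = -2048 + 1323 = -725
Delta = -16*(-725) = 11600

11600


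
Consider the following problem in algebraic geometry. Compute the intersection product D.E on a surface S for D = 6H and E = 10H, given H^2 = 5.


Using bilinearity of the intersection pairing on a surface S:
(aH).(bH) = ab * (H.H)
We have H^2 = 5.
D.E = (6H).(10H) = 6*10*5
= 60*5
= 300

300


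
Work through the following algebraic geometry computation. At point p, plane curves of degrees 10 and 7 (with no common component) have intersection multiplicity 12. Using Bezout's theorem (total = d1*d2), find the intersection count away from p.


By Bezout's theorem, the total intersection number is d1 * d2.
Total = 10 * 7 = 70
Intersection multiplicity at p = 12
Remaining intersections = 70 - 12 = 58

58


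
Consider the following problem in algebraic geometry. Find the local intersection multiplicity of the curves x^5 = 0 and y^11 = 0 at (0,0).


The intersection multiplicity of V(x^a) and V(y^b) at the origin is:
I(O; V(x^5), V(y^11)) = dim_k(k[x,y]/(x^5, y^11))
A basis for k[x,y]/(x^5, y^11) is the set of monomials x^i * y^j
where 0 <= i < 5 and 0 <= j < 11.
The number of such monomials is 5 * 11 = 55

55


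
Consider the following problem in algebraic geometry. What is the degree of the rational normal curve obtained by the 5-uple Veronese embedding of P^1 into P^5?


The rational normal curve in P^5 is the image of P^1 under the 5-uple Veronese.
A general hyperplane in P^5 pulls back to a degree-5 form on P^1, which has 5 zeros,
so the curve meets a general hyperplane in 5 points. Degree = 5.

5


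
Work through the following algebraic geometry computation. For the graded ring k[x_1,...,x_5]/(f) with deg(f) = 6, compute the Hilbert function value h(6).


For R = k[x_1,...,x_n]/(f) with f homogeneous of degree e:
The Hilbert series is (1 - t^e)/(1 - t)^n.
So h(d) = C(d+n-1, n-1) - C(d-e+n-1, n-1) for d >= e.
With n=5, e=6, d=6:
C(6+5-1, 5-1) = C(10, 4) = 210
C(6-6+5-1, 5-1) = C(4, 4) = 1
h(6) = 210 - 1 = 209

209


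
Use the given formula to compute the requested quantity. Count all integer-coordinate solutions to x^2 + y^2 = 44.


Systematically check integer values of x where x^2 <= 44.
For each valid x, check if 44 - x^2 is a perfect square.
Total integer solutions found: 0

0


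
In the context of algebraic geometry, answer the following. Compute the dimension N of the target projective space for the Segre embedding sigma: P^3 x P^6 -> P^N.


The Segre embedding maps P^m x P^n into P^N via
all products of coordinates from each factor.
N = (m+1)(n+1) - 1
N = (3+1)(6+1) - 1
N = 4*7 - 1
N = 28 - 1 = 27

27


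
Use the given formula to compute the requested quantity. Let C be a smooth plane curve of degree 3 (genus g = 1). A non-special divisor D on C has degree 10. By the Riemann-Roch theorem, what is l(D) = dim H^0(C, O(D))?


First, compute the genus of a smooth plane curve of degree 3:
g = (d-1)(d-2)/2 = (3-1)(3-2)/2 = 1
For a non-special divisor D (i.e., h^1(D) = 0), Riemann-Roch gives:
l(D) = deg(D) - g + 1
Since deg(D) = 10 >= 2g - 1 = 1, D is non-special.
l(D) = 10 - 1 + 1 = 10

10


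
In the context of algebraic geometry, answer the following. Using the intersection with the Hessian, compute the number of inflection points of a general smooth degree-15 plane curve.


For a general smooth plane curve C of degree d, the inflection points are
the intersection of C with its Hessian curve, which has degree 3(d-2).
By Bezout, the total intersection number is d * 3(d-2) = 15 * 39 = 585.
For a general curve every flex is ordinary, so each contributes
multiplicity 1 to C·Hess(C), and the number of distinct inflection
points is 3d(d-2).
Inflection points = 3*15*(15-2) = 3*15*13 = 585

585


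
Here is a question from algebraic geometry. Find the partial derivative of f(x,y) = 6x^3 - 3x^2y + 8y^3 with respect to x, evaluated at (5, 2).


df/dx = 3*6*x^2 + 2*(-3)*x^1*y
At (5,2): 3*6*5^2 + 2*(-3)*5^1*2
= 450 - 60
= 390

390


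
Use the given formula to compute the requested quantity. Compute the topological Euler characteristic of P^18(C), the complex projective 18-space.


The complex projective space P^18 has one cell in each even real dimension 0, 2, ..., 36.
The cohomology groups are H^{2k}(P^18) = Z for k = 0,...,18, and 0 otherwise.
Euler characteristic = sum of Betti numbers = 1 per even-dimensional cohomology group.
chi(P^18) = 18 + 1 = 19

19


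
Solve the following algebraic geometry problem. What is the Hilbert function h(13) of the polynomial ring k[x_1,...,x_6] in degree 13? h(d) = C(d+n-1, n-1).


The Hilbert function for the polynomial ring in 6 variables is:
h(d) = C(d+n-1, n-1)
h(13) = C(13+6-1, 6-1) = C(18, 5)
= 18! / (5! * 13!)
= 8568

8568


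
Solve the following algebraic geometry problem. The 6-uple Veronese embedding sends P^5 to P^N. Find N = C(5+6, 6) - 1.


The Veronese embedding v_d: P^n -> P^N maps each point to all
degree-d monomials in n+1 homogeneous coordinates.
N = C(n+d, d) - 1
N = C(5+6, 6) - 1
N = C(11, 6) - 1
C(11, 6) = 462
N = 462 - 1 = 461

461


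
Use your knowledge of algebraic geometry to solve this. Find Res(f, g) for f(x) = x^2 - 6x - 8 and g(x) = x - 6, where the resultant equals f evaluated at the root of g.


For Res(f, x - c), we evaluate f at x = c.
f(6) = 6^2 - 6*6 - 8
= 36 - 36 - 8
= 0 - 8 = -8
Res(f, g) = -8

-8


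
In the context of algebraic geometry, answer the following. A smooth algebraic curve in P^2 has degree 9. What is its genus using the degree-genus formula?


Using the genus formula for smooth plane curves:
g = (d-1)(d-2)/2
g = (9-1)(9-2)/2
g = 8*7/2
g = 56/2 = 28

28


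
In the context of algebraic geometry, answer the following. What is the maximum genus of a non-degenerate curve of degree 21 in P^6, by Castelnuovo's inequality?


Castelnuovo's bound: write d - 1 = m(r-1) + epsilon with 0 <= epsilon < r-1.
d - 1 = 21 - 1 = 20
r - 1 = 6 - 1 = 5
20 = 4*5 + 0, so m = 4, epsilon = 0
pi(d, r) = m(m-1)(r-1)/2 + m*epsilon
= 4*3*5/2 + 4*0
= 60/2 + 0
= 30 + 0 = 30

30


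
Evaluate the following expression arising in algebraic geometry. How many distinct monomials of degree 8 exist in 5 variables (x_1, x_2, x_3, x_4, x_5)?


The number of degree-8 monomials in 5 variables is C(d+n-1, n-1).
= C(8+5-1, 5-1) = C(12, 4)
= 495

495


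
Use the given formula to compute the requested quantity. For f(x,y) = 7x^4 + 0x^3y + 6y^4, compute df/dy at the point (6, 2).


df/dy = 0*x^3 + 4*6*y^3
At (6,2): 0*6^3 + 4*6*2^3
= 0 + 192
= 192

192


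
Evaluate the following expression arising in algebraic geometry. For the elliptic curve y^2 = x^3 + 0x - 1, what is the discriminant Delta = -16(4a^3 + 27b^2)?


Compute each component:
4a^3 = 4*0^3 = 4*0 = 0
27b^2 = 27*(-1)^2 = 27*1 = 27
4a^3 + 27b^2 = 0 + 27 = 27
Delta = -16*27 = -432

-432


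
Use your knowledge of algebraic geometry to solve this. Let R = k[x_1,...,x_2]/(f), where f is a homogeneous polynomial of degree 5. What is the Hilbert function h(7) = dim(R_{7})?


For R = k[x_1,...,x_n]/(f) with f homogeneous of degree e:
The Hilbert series is (1 - t^e)/(1 - t)^n.
So h(d) = C(d+n-1, n-1) - C(d-e+n-1, n-1) for d >= e.
With n=2, e=5, d=7:
C(7+2-1, 2-1) = C(8, 1) = 8
C(7-5+2-1, 2-1) = C(3, 1) = 3
h(7) = 8 - 3 = 5

5


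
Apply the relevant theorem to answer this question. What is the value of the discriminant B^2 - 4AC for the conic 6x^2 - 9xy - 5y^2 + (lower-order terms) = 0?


The discriminant of a conic Ax^2 + Bxy + Cy^2 + ... = 0 is B^2 - 4AC.
B^2 = (-9)^2 = 81
4AC = 4*6*(-5) = -120
Discriminant = 81 + 120 = 201

201


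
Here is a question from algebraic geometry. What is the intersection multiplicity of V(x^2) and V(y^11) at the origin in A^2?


The intersection multiplicity of V(x^a) and V(y^b) at the origin is:
I(O; V(x^2), V(y^11)) = dim_k(k[x,y]/(x^2, y^11))
A basis for k[x,y]/(x^2, y^11) is the set of monomials x^i * y^j
where 0 <= i < 2 and 0 <= j < 11.
The number of such monomials is 2 * 11 = 22

22


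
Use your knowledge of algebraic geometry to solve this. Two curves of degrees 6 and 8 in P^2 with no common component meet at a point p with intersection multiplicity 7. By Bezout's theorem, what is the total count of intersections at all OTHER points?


By Bezout's theorem, the total intersection number is d1 * d2.
Total = 6 * 8 = 48
Intersection multiplicity at p = 7
Remaining intersections = 48 - 7 = 41

41


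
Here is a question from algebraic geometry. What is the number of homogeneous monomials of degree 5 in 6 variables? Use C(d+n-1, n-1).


The number of degree-5 monomials in 6 variables is C(d+n-1, n-1).
= C(5+6-1, 6-1) = C(10, 5)
= 252

252


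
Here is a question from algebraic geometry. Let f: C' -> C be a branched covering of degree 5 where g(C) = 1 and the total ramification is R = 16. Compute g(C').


Riemann-Hurwitz formula: 2g' - 2 = d(2g - 2) + R
Given: d = 5, g = 1, R = 16
2g' - 2 = 5*(2*1 - 2) + 16
2g' - 2 = 5*0 + 16
2g' - 2 = 0 + 16 = 16
2g' = 18
g' = 9

9


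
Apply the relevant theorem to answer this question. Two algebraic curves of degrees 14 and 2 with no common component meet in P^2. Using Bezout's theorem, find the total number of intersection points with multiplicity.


Bezout's theorem states the intersection count equals the product of degrees.
Intersection count = 14 * 2 = 28

28


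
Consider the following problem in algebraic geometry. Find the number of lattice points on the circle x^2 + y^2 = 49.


Systematically check integer values of x where x^2 <= 49.
For each valid x, check if 49 - x^2 is a perfect square.
x=0: 49 - 0 = 49, sqrt = 7 (valid)
x=7: 49 - 49 = 0, sqrt = 0 (valid)
Total integer solutions found: 4

4


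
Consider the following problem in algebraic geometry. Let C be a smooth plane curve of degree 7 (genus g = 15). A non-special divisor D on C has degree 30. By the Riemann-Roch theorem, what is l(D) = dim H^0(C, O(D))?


First, compute the genus of a smooth plane curve of degree 7:
g = (d-1)(d-2)/2 = (7-1)(7-2)/2 = 15
For a non-special divisor D (i.e., h^1(D) = 0), Riemann-Roch gives:
l(D) = deg(D) - g + 1
Since deg(D) = 30 >= 2g - 1 = 29, D is non-special.
l(D) = 30 - 15 + 1 = 16

16


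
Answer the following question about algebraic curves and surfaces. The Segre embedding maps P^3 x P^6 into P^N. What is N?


The Segre embedding maps P^m x P^n into P^N via
all products of coordinates from each factor.
N = (m+1)(n+1) - 1
N = (3+1)(6+1) - 1
N = 4*7 - 1
N = 28 - 1 = 27

27


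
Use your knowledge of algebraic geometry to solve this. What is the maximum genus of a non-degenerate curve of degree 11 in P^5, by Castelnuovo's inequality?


Castelnuovo's bound: write d - 1 = m(r-1) + epsilon with 0 <= epsilon < r-1.
d - 1 = 11 - 1 = 10
r - 1 = 5 - 1 = 4
10 = 2*4 + 2, so m = 2, epsilon = 2
pi(d, r) = m(m-1)(r-1)/2 + m*epsilon
= 2*1*4/2 + 2*2
= 8/2 + 4
= 4 + 4 = 8

8


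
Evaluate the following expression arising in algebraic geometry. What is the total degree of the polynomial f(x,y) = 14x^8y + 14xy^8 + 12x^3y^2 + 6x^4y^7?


Examine each term for its total degree (sum of exponents).
  Term '14x^8y' has total degree 8+1 = 9.
  Term '14xy^8' has total degree 1+8 = 9.
  Term '12x^3y^2' has total degree 3+2 = 5.
  Term '6x^4y^7' has total degree 4+7 = 11.
The maximum total degree among all terms is 11.

11


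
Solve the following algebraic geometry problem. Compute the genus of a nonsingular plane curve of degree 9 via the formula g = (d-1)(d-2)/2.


Using the genus formula for smooth plane curves:
g = (d-1)(d-2)/2
g = (9-1)(9-2)/2
g = 8*7/2
g = 56/2 = 28

28


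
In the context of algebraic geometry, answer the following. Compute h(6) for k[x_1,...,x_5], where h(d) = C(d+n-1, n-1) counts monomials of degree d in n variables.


The Hilbert function for the polynomial ring in 5 variables is:
h(d) = C(d+n-1, n-1)
h(6) = C(6+5-1, 5-1) = C(10, 4)
= 10! / (4! * 6!)
= 210

210


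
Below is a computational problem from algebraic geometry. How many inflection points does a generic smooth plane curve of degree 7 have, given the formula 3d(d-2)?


For a general smooth plane curve C of degree d, the inflection points are
the intersection of C with its Hessian curve, which has degree 3(d-2).
By Bezout, the total intersection number is d * 3(d-2) = 7 * 15 = 105.
For a general curve every flex is ordinary, so each contributes
multiplicity 1 to C·Hess(C), and the number of distinct inflection
points is 3d(d-2).
Inflection points = 3*7*(7-2) = 3*7*5 = 105

105


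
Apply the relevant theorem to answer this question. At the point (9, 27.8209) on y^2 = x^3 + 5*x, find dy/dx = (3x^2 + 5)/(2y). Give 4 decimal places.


Using implicit differentiation of y^2 = x^3 + 5*x:
2y * dy/dx = 3x^2 + 5
dy/dx = (3x^2 + 5)/(2y)
Numerator: 3*9^2 + 5 = 248
Denominator: 2*27.8209 = 55.6418
dy/dx = 248/55.6418 = 4.4571

4.4571


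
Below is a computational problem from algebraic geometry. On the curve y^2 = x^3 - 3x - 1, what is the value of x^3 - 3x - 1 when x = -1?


Compute x^3 - 3x - 1 at x = -1:
x^3 = (-1)^3 = -1
(-3)*x = (-3)*(-1) = 3
Sum: -1 + 3 - 1 = 1

1


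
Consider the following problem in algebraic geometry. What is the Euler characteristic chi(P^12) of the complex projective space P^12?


The complex projective space P^12 has one cell in each even real dimension 0, 2, ..., 24.
The cohomology groups are H^{2k}(P^12) = Z for k = 0,...,12, and 0 otherwise.
Euler characteristic = sum of Betti numbers = 1 per even-dimensional cohomology group.
chi(P^12) = 12 + 1 = 13

13


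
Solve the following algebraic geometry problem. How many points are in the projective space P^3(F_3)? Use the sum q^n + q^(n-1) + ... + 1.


P^3(F_3) has (q^(n+1) - 1)/(q - 1) points.
= 3^3 + 3^2 + 3^1 + 3^0
= 27 + 9 + 3 + 1
= 40

40


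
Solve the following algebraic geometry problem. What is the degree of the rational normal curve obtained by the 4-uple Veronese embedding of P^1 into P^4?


The rational normal curve in P^4 is the image of P^1 under the 4-uple Veronese.
A general hyperplane in P^4 pulls back to a degree-4 form on P^1, which has 4 zeros,
so the curve meets a general hyperplane in 4 points. Degree = 4.

4


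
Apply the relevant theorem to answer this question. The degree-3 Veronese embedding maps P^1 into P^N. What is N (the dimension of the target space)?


The Veronese embedding v_d: P^n -> P^N maps each point to all
degree-d monomials in n+1 homogeneous coordinates.
N = C(n+d, d) - 1
N = C(1+3, 3) - 1
N = C(4, 3) - 1
C(4, 3) = 4
N = 4 - 1 = 3

3


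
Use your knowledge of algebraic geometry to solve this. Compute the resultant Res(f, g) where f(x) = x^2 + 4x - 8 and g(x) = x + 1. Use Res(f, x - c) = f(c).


For Res(f, x - c), we evaluate f at x = c.
f(-1) = (-1)^2 + 4*(-1) - 8
= 1 - 4 - 8
= -3 - 8 = -11
Res(f, g) = -11

-11


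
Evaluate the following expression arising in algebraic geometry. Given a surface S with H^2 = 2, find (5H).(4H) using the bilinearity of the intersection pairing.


Using bilinearity of the intersection pairing on a surface S:
(aH).(bH) = ab * (H.H)
We have H^2 = 2.
D.E = (5H).(4H) = 5*4*2
= 20*2
= 40

40


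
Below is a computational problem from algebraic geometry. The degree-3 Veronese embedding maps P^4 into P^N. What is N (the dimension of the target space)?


The Veronese embedding v_d: P^n -> P^N maps each point to all
degree-d monomials in n+1 homogeneous coordinates.
N = C(n+d, d) - 1
N = C(4+3, 3) - 1
N = C(7, 3) - 1
C(7, 3) = 35
N = 35 - 1 = 34

34


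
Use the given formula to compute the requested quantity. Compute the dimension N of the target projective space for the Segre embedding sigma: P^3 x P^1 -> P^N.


The Segre embedding maps P^m x P^n into P^N via
all products of coordinates from each factor.
N = (m+1)(n+1) - 1
N = (3+1)(1+1) - 1
N = 4*2 - 1
N = 8 - 1 = 7

7


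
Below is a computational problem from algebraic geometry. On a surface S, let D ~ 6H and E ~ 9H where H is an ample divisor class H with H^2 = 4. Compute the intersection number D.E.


Using bilinearity of the intersection pairing on a surface S:
(aH).(bH) = ab * (H.H)
We have H^2 = 4.
D.E = (6H).(9H) = 6*9*4
= 54*4
= 216

216


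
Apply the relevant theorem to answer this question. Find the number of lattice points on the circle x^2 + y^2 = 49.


Systematically check integer values of x where x^2 <= 49.
For each valid x, check if 49 - x^2 is a perfect square.
x=0: 49 - 0 = 49, sqrt = 7 (valid)
x=7: 49 - 49 = 0, sqrt = 0 (valid)
Total integer solutions found: 4

4


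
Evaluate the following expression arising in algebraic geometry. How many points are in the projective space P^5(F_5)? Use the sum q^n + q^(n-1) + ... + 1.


P^5(F_5) has (q^(n+1) - 1)/(q - 1) points.
= 5^5 + 5^4 + 5^3 + 5^2 + 5^1 + 5^0
= 3125 + 625 + 125 + 25 + 5 + 1
= 3906

3906


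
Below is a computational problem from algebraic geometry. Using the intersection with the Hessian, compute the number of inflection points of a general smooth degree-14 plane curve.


For a general smooth plane curve C of degree d, the inflection points are
the intersection of C with its Hessian curve, which has degree 3(d-2).
By Bezout, the total intersection number is d * 3(d-2) = 14 * 36 = 504.
For a general curve every flex is ordinary, so each contributes
multiplicity 1 to C·Hess(C), and the number of distinct inflection
points is 3d(d-2).
Inflection points = 3*14*(14-2) = 3*14*12 = 504

504


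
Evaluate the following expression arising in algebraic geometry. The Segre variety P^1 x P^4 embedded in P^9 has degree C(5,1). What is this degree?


The degree of the Segre variety P^1 x P^4 is C(m+n, m).
= C(5, 1)
= 5

5


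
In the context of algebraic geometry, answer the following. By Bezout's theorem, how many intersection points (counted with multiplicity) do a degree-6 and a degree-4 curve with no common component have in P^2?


Bezout's theorem states the intersection count equals the product of degrees.
Intersection count = 6 * 4 = 24

24


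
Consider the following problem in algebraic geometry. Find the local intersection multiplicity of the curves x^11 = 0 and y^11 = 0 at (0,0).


The intersection multiplicity of V(x^a) and V(y^b) at the origin is:
I(O; V(x^11), V(y^11)) = dim_k(k[x,y]/(x^11, y^11))
A basis for k[x,y]/(x^11, y^11) is the set of monomials x^i * y^j
where 0 <= i < 11 and 0 <= j < 11.
The number of such monomials is 11 * 11 = 121

121


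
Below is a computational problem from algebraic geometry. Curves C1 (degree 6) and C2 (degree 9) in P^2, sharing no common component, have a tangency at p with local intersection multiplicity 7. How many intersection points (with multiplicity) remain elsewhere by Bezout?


By Bezout's theorem, the total intersection number is d1 * d2.
Total = 6 * 9 = 54
Intersection multiplicity at p = 7
Remaining intersections = 54 - 7 = 47

47


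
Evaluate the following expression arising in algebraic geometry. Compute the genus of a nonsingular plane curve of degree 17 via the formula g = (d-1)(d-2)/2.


Using the genus formula for smooth plane curves:
g = (d-1)(d-2)/2
g = (17-1)(17-2)/2
g = 16*15/2
g = 240/2 = 120

120


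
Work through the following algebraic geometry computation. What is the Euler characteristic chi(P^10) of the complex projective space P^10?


The complex projective space P^10 has one cell in each even real dimension 0, 2, ..., 20.
The cohomology groups are H^{2k}(P^10) = Z for k = 0,...,10, and 0 otherwise.
Euler characteristic = sum of Betti numbers = 1 per even-dimensional cohomology group.
chi(P^10) = 10 + 1 = 11

11


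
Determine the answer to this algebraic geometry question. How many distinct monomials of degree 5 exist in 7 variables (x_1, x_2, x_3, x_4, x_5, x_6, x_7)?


The number of degree-5 monomials in 7 variables is C(d+n-1, n-1).
= C(5+7-1, 7-1) = C(11, 6)
= 462

462


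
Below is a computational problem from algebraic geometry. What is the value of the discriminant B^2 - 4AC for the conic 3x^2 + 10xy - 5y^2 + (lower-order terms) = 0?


The discriminant of a conic Ax^2 + Bxy + Cy^2 + ... = 0 is B^2 - 4AC.
B^2 = 10^2 = 100
4AC = 4*3*(-5) = -60
Discriminant = 100 + 60 = 160

160


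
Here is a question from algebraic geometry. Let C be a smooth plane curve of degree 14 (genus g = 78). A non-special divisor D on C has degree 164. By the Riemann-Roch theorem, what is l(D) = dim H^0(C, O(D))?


First, compute the genus of a smooth plane curve of degree 14:
g = (d-1)(d-2)/2 = (14-1)(14-2)/2 = 78
For a non-special divisor D (i.e., h^1(D) = 0), Riemann-Roch gives:
l(D) = deg(D) - g + 1
Since deg(D) = 164 >= 2g - 1 = 155, D is non-special.
l(D) = 164 - 78 + 1 = 87

87


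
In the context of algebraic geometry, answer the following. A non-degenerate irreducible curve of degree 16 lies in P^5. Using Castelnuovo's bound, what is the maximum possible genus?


Castelnuovo's bound: write d - 1 = m(r-1) + epsilon with 0 <= epsilon < r-1.
d - 1 = 16 - 1 = 15
r - 1 = 5 - 1 = 4
15 = 3*4 + 3, so m = 3, epsilon = 3
pi(d, r) = m(m-1)(r-1)/2 + m*epsilon
= 3*2*4/2 + 3*3
= 24/2 + 9
= 12 + 9 = 21

21


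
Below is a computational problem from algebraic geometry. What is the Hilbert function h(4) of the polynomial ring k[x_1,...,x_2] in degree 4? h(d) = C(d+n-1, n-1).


The Hilbert function for the polynomial ring in 2 variables is:
h(d) = C(d+n-1, n-1)
h(4) = C(4+2-1, 2-1) = C(5, 1)
= 5! / (1! * 4!)
= 5

5


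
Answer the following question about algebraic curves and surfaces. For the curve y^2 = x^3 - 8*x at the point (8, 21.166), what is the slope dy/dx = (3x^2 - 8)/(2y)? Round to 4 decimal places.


Using implicit differentiation of y^2 = x^3 - 8*x:
2y * dy/dx = 3x^2 - 8
dy/dx = (3x^2 - 8)/(2y)
Numerator: 3*8^2 - 8 = 184
Denominator: 2*21.166 = 42.332
dy/dx = 184/42.332 = 4.3466

4.3466


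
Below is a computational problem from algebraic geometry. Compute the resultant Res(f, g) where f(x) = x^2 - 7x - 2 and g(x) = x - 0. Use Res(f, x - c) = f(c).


For Res(f, x - c), we evaluate f at x = c.
f(0) = 0^2 - 7*0 - 2
= 0 + 0 - 2
= 0 - 2 = -2
Res(f, g) = -2

-2


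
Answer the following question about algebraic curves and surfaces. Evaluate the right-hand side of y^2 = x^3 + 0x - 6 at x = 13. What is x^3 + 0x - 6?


Compute x^3 + 0x - 6 at x = 13:
x^3 = 13^3 = 2197
0*x = 0*13 = 0
Sum: 2197 + 0 - 6 = 2191

2191


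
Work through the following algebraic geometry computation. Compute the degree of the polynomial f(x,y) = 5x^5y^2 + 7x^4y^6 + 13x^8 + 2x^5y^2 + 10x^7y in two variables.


Examine each term for its total degree (sum of exponents).
  Term '5x^5y^2' has total degree 5+2 = 7.
  Term '7x^4y^6' has total degree 4+6 = 10.
  Term '13x^8' has total degree 8+0 = 8.
  Term '2x^5y^2' has total degree 5+2 = 7.
  Term '10x^7y' has total degree 7+1 = 8.
The maximum total degree among all terms is 10.

10


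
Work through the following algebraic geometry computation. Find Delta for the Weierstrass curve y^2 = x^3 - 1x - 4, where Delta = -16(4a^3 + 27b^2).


Compute each component:
4a^3 = 4*(-1)^3 = 4*(-1) = -4
27b^2 = 27*(-4)^2 = 27*16 = 432
4a^3 + 27b^2 = -4 + 432 = 428
Delta = -16*428 = -6848

-6848


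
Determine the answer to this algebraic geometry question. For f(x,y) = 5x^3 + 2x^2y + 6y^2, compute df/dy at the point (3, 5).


df/dy = 2*x^2 + 2*6*y^1
At (3,5): 2*3^2 + 2*6*5^1
= 18 + 60
= 78

78


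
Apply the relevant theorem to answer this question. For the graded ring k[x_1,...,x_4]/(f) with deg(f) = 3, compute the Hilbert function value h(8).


For R = k[x_1,...,x_n]/(f) with f homogeneous of degree e:
The Hilbert series is (1 - t^e)/(1 - t)^n.
So h(d) = C(d+n-1, n-1) - C(d-e+n-1, n-1) for d >= e.
With n=4, e=3, d=8:
C(8+4-1, 4-1) = C(11, 3) = 165
C(8-3+4-1, 4-1) = C(8, 3) = 56
h(8) = 165 - 56 = 109

109


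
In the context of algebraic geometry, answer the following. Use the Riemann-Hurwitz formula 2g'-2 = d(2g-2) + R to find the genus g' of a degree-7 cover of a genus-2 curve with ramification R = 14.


Riemann-Hurwitz formula: 2g' - 2 = d(2g - 2) + R
Given: d = 7, g = 2, R = 14
2g' - 2 = 7*(2*2 - 2) + 14
2g' - 2 = 7*2 + 14
2g' - 2 = 14 + 14 = 28
2g' = 30
g' = 15

15


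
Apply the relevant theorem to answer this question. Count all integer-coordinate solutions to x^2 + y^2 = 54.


Systematically check integer values of x where x^2 <= 54.
For each valid x, check if 54 - x^2 is a perfect square.
Total integer solutions found: 0

0


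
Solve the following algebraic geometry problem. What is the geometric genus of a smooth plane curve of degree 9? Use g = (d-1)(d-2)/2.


Using the genus formula for smooth plane curves:
g = (d-1)(d-2)/2
g = (9-1)(9-2)/2
g = 8*7/2
g = 56/2 = 28

28


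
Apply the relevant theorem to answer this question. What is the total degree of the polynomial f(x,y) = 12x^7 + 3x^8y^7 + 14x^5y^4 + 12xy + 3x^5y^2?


Examine each term for its total degree (sum of exponents).
  Term '12x^7' has total degree 7+0 = 7.
  Term '3x^8y^7' has total degree 8+7 = 15.
  Term '14x^5y^4' has total degree 5+4 = 9.
  Term '12xy' has total degree 1+1 = 2.
  Term '3x^5y^2' has total degree 5+2 = 7.
The maximum total degree among all terms is 15.

15


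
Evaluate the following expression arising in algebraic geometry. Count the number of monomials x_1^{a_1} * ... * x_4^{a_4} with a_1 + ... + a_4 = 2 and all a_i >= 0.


The number of degree-2 monomials in 4 variables is C(d+n-1, n-1).
= C(2+4-1, 4-1) = C(5, 3)
= 10

10


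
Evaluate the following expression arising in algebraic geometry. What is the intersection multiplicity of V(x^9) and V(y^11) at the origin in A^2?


The intersection multiplicity of V(x^a) and V(y^b) at the origin is:
I(O; V(x^9), V(y^11)) = dim_k(k[x,y]/(x^9, y^11))
A basis for k[x,y]/(x^9, y^11) is the set of monomials x^i * y^j
where 0 <= i < 9 and 0 <= j < 11.
The number of such monomials is 9 * 11 = 99

99


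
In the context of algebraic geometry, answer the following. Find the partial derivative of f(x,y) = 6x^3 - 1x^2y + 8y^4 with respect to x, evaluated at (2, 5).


df/dx = 3*6*x^2 + 2*(-1)*x^1*y
At (2,5): 3*6*2^2 + 2*(-1)*2^1*5
= 72 - 20
= 52

52


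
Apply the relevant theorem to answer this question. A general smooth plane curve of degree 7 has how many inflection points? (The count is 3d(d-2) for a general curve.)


For a general smooth plane curve C of degree d, the inflection points are
the intersection of C with its Hessian curve, which has degree 3(d-2).
By Bezout, the total intersection number is d * 3(d-2) = 7 * 15 = 105.
For a general curve every flex is ordinary, so each contributes
multiplicity 1 to C·Hess(C), and the number of distinct inflection
points is 3d(d-2).
Inflection points = 3*7*(7-2) = 3*7*5 = 105

105


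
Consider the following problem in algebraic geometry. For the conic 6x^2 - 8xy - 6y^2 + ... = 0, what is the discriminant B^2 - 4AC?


The discriminant of a conic Ax^2 + Bxy + Cy^2 + ... = 0 is B^2 - 4AC.
B^2 = (-8)^2 = 64
4AC = 4*6*(-6) = -144
Discriminant = 64 + 144 = 208

208


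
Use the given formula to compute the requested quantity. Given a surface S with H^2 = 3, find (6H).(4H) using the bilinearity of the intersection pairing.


Using bilinearity of the intersection pairing on a surface S:
(aH).(bH) = ab * (H.H)
We have H^2 = 3.
D.E = (6H).(4H) = 6*4*3
= 24*3
= 72

72


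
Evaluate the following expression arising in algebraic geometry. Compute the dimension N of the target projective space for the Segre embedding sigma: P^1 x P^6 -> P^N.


The Segre embedding maps P^m x P^n into P^N via
all products of coordinates from each factor.
N = (m+1)(n+1) - 1
N = (1+1)(6+1) - 1
N = 2*7 - 1
N = 14 - 1 = 13

13


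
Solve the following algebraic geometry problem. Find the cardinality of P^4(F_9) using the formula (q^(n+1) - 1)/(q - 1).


P^4(F_9) has (q^(n+1) - 1)/(q - 1) points.
= 9^4 + 9^3 + 9^2 + 9^1 + 9^0
= 6561 + 729 + 81 + 9 + 1
= 7381

7381


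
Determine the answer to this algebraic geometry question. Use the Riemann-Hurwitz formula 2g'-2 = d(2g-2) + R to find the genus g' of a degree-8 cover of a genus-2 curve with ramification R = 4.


Riemann-Hurwitz formula: 2g' - 2 = d(2g - 2) + R
Given: d = 8, g = 2, R = 4
2g' - 2 = 8*(2*2 - 2) + 4
2g' - 2 = 8*2 + 4
2g' - 2 = 16 + 4 = 20
2g' = 22
g' = 11

11


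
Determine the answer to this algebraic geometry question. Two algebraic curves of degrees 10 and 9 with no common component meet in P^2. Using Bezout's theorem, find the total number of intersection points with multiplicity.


Bezout's theorem states the intersection count equals the product of degrees.
Intersection count = 10 * 9 = 90

90


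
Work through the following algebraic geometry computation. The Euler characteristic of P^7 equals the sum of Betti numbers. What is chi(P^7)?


The complex projective space P^7 has one cell in each even real dimension 0, 2, ..., 14.
The cohomology groups are H^{2k}(P^7) = Z for k = 0,...,7, and 0 otherwise.
Euler characteristic = sum of Betti numbers = 1 per even-dimensional cohomology group.
chi(P^7) = 7 + 1 = 8

8


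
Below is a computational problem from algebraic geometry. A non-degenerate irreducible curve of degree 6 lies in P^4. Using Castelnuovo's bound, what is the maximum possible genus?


Castelnuovo's bound: write d - 1 = m(r-1) + epsilon with 0 <= epsilon < r-1.
d - 1 = 6 - 1 = 5
r - 1 = 4 - 1 = 3
5 = 1*3 + 2, so m = 1, epsilon = 2
pi(d, r) = m(m-1)(r-1)/2 + m*epsilon
= 1*0*3/2 + 1*2
= 0/2 + 2
= 0 + 2 = 2

2


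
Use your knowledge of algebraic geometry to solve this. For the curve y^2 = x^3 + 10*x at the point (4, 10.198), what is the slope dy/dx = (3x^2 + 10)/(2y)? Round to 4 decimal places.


Using implicit differentiation of y^2 = x^3 + 10*x:
2y * dy/dx = 3x^2 + 10
dy/dx = (3x^2 + 10)/(2y)
Numerator: 3*4^2 + 10 = 58
Denominator: 2*10.198 = 20.396
dy/dx = 58/20.396 = 2.8437

2.8437


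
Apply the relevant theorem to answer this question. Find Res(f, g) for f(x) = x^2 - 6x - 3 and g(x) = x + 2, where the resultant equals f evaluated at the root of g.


For Res(f, x - c), we evaluate f at x = c.
f(-2) = (-2)^2 - 6*(-2) - 3
= 4 + 12 - 3
= 16 - 3 = 13
Res(f, g) = 13

13


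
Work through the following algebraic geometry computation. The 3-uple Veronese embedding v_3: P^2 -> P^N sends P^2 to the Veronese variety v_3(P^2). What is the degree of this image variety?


The Veronese variety v_3(P^2) has degree d^r.
d^r = 3^2 = 9

9


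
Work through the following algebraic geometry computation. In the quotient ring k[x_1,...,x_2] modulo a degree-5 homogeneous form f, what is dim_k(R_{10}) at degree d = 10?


For R = k[x_1,...,x_n]/(f) with f homogeneous of degree e:
The Hilbert series is (1 - t^e)/(1 - t)^n.
So h(d) = C(d+n-1, n-1) - C(d-e+n-1, n-1) for d >= e.
With n=2, e=5, d=10:
C(10+2-1, 2-1) = C(11, 1) = 11
C(10-5+2-1, 2-1) = C(6, 1) = 6
h(10) = 11 - 6 = 5

5


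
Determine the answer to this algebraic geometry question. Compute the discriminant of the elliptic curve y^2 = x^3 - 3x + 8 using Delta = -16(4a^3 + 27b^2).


Compute each component:
4a^3 = 4*(-3)^3 = 4*(-27) = -108
27b^2 = 27*8^2 = 27*64 = 1728
4a^3 + 27b^2 = -108 + 1728 = 1620
Delta = -16*1620 = -25920

-25920


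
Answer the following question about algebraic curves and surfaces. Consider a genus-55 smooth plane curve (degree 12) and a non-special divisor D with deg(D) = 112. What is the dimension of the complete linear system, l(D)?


First, compute the genus of a smooth plane curve of degree 12:
g = (d-1)(d-2)/2 = (12-1)(12-2)/2 = 55
For a non-special divisor D (i.e., h^1(D) = 0), Riemann-Roch gives:
l(D) = deg(D) - g + 1
Since deg(D) = 112 >= 2g - 1 = 109, D is non-special.
l(D) = 112 - 55 + 1 = 58

58


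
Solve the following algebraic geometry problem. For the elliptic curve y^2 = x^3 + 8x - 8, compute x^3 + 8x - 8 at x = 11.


Compute x^3 + 8x - 8 at x = 11:
x^3 = 11^3 = 1331
8*x = 8*11 = 88
Sum: 1331 + 88 - 8 = 1411

1411


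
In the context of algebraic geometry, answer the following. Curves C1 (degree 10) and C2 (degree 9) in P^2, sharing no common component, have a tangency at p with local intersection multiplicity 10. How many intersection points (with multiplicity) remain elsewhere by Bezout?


By Bezout's theorem, the total intersection number is d1 * d2.
Total = 10 * 9 = 90
Intersection multiplicity at p = 10
Remaining intersections = 90 - 10 = 80

80


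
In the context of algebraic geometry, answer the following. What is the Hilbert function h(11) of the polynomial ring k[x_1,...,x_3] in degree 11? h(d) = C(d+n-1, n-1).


The Hilbert function for the polynomial ring in 3 variables is:
h(d) = C(d+n-1, n-1)
h(11) = C(11+3-1, 3-1) = C(13, 2)
= 13! / (2! * 11!)
= 78

78


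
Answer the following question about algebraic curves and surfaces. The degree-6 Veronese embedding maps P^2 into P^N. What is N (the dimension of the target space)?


The Veronese embedding v_d: P^n -> P^N maps each point to all
degree-d monomials in n+1 homogeneous coordinates.
N = C(n+d, d) - 1
N = C(2+6, 6) - 1
N = C(8, 6) - 1
C(8, 6) = 28
N = 28 - 1 = 27

27


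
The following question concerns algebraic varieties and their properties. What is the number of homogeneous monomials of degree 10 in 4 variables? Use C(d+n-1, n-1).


The number of degree-10 monomials in 4 variables is C(d+n-1, n-1).
= C(10+4-1, 4-1) = C(13, 3)
= 286

286


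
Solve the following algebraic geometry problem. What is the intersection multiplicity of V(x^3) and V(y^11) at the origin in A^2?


The intersection multiplicity of V(x^a) and V(y^b) at the origin is:
I(O; V(x^3), V(y^11)) = dim_k(k[x,y]/(x^3, y^11))
A basis for k[x,y]/(x^3, y^11) is the set of monomials x^i * y^j
where 0 <= i < 3 and 0 <= j < 11.
The number of such monomials is 3 * 11 = 33

33


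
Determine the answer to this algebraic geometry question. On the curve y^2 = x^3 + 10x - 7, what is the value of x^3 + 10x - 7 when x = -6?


Compute x^3 + 10x - 7 at x = -6:
x^3 = (-6)^3 = -216
10*x = 10*(-6) = -60
Sum: -216 - 60 - 7 = -283

-283


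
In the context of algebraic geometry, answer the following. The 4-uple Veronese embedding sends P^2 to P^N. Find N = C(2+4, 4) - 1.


The Veronese embedding v_d: P^n -> P^N maps each point to all
degree-d monomials in n+1 homogeneous coordinates.
N = C(n+d, d) - 1
N = C(2+4, 4) - 1
N = C(6, 4) - 1
C(6, 4) = 15
N = 15 - 1 = 14

14


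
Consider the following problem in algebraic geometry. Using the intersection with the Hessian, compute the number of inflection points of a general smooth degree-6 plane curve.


For a general smooth plane curve C of degree d, the inflection points are
the intersection of C with its Hessian curve, which has degree 3(d-2).
By Bezout, the total intersection number is d * 3(d-2) = 6 * 12 = 72.
For a general curve every flex is ordinary, so each contributes
multiplicity 1 to C·Hess(C), and the number of distinct inflection
points is 3d(d-2).
Inflection points = 3*6*(6-2) = 3*6*4 = 72

72
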